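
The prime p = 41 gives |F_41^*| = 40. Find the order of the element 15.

40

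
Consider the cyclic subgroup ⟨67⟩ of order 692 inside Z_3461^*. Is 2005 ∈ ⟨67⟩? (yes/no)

yes

2005 ∈ ⟨67⟩ iff 2005^692 ≡ 1 (mod 3461), since |⟨67⟩| = 692.
2005^692 mod 3461 = 1.
Since 1 = 1, 2005 lies in the subgroup.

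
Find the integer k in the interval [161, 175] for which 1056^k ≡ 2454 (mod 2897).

161

Compute 1056^161 mod 2897 = 2454, then multiply by 1056 repeatedly:
  1056^161=2454
Found 2454 at exponent 161.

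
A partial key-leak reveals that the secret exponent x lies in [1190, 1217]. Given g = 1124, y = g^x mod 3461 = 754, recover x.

1214

Compute 1124^1190 mod 3461 = 1701, then multiply by 1124 repeatedly:
  1124^1190=1701  1124^1191=1452  1124^1192=1917  1124^1193=1966  1124^1194=1666
  1124^1195=183  1124^1196=1493  1124^1197=3008  1124^1198=3056  1124^1199=1632
  1124^1200=38  1124^1201=1180  1124^1202=757  1124^1203=2923  1124^1204=963
  1124^1205=2580  1124^1206=3063  1124^1207=2578  1124^1208=815  1124^1209=2356
  1124^1210=479  1124^1211=1941  1124^1212=1254  1124^1213=869  1124^1214=754
Found 754 at exponent 1214.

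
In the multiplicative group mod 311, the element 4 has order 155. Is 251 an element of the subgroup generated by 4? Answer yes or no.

no

251 ∈ ⟨4⟩ iff 251^155 ≡ 1 (mod 311), since |⟨4⟩| = 155.
251^155 mod 311 = 310.
Since 310 ≠ 1, 251 does not lie in the subgroup.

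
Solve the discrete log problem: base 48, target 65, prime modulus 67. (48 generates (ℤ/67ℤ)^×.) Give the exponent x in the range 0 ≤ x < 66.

Baby-step giant-step with m = ceil(sqrt(66)) = 9.
Baby table (48^j mod 67 for j=0..8):
  0:1  1:48  2:26  3:42  4:6  5:20  6:22  7:51
  8:36
Giant step factor: 48^(-9) ≡ 43 (mod 67).
Scan 65·43^i mod 67 for i = 0, 1, …:
  i=0: 65   i=1: 48
Match at i=1, j=1: x = 1·9 + 1 = 10.

10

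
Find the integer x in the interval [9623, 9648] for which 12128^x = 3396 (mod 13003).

9637

Compute 12128^9623 mod 13003 = 7124, then multiply by 12128 repeatedly:
  12128^9623=7124  12128^9624=7940  12128^9625=9105  12128^9626=3964  12128^9627=3301
  12128^9628=11294  12128^9629=30  12128^9630=12759  12128^9631=5452  12128^9632=1601
  12128^9633=3449  12128^9634=11824  12128^9635=4388  12128^9636=9388  12128^9637=3396
Found 3396 at exponent 9637.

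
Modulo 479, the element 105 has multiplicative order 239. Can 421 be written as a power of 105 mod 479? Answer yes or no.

421 ∈ ⟨105⟩ iff 421^239 ≡ 1 (mod 479), since |⟨105⟩| = 239.
421^239 mod 479 = 1.
Since 1 = 1, 421 lies in the subgroup.

yes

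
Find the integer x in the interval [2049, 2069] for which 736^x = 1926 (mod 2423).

Compute 736^2049 mod 2423 = 2226, then multiply by 736 repeatedly:
  736^2049=2226  736^2050=388  736^2051=2077  736^2052=2182  736^2053=1926
Found 1926 at exponent 2053.

2053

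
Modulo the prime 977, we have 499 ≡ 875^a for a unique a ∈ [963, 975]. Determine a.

Compute 875^963 mod 977 = 73, then multiply by 875 repeatedly:
  875^963=73  875^964=370  875^965=363  875^966=100  875^967=547
  875^968=872  875^969=940  875^970=843  875^971=967  875^972=43
  875^973=499
Found 499 at exponent 973.

973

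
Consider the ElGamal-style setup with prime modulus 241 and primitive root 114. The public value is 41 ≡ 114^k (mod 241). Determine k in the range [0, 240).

Baby-step giant-step with m = ceil(sqrt(240)) = 16.
Baby table (114^j mod 241 for j=0..15):
  0:1  1:114  2:223  3:117  4:83  5:63  6:193  7:71
  8:141  9:168  10:113  11:109  12:135  13:207  14:221  15:130
Giant step factor: 114^(-16) ≡ 160 (mod 241).
Scan 41·160^i mod 241 for i = 0, 1, …:
  i=0: 41   i=1: 53   i=2: 45   i=3: 211
  i=4: 20   i=5: 67   i=6: 116   i=7: 3
  i=8: 239   i=9: 162   i=10: 133   i=11: 72
  i=12: 193
Match at i=12, j=6: k = 12·16 + 6 = 198.

198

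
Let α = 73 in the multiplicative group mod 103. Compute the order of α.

34

The order of 73 must divide p − 1 = 102 = 2 · 3 · 17.
Divisors: 1, 2, 3, 6, 17, 34, 51, 102.
Check each in increasing order: 73^1 ≡ 73;  73^2 ≡ 76;  73^3 ≡ 89;  73^6 ≡ 93;  73^17 ≡ 102;  73^34 ≡ 1.
Smallest exponent giving 1 is 34.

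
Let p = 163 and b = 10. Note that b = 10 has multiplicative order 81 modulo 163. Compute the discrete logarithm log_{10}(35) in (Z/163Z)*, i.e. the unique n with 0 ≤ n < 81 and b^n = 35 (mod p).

46

Baby-step giant-step with m = ceil(sqrt(81)) = 9.
Baby table (10^j mod 163 for j=0..8):
  0:1  1:10  2:100  3:22  4:57  5:81  6:158  7:113
  8:152
Giant step factor: 10^(-9) ≡ 40 (mod 163).
Scan 35·40^i mod 163 for i = 0, 1, …:
  i=0: 35   i=1: 96   i=2: 91   i=3: 54
  i=4: 41   i=5: 10
Match at i=5, j=1: n = 5·9 + 1 = 46.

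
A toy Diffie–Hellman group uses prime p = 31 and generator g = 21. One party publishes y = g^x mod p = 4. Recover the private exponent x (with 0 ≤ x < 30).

12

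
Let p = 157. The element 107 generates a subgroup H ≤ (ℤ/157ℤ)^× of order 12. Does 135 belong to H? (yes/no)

⟨107⟩ has order 12; its elements mod 157 are {1, 12, 13, 22, 28, 50, 107, 129, 135, 144, 145, 156}.
135 is in this set.

yes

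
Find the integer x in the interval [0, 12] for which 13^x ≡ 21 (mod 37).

2

Compute 13^0 mod 37 = 1, then multiply by 13 repeatedly:
  13^0=1  13^1=13  13^2=21
Found 21 at exponent 2.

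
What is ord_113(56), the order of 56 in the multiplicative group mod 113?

28

The order of 56 must divide p − 1 = 112 = 2^4 · 7.
Divisors: 1, 2, 4, 7, 8, 14, 16, 28, 56, 112.
Check each in increasing order: 56^1 ≡ 56;  56^2 ≡ 85;  56^4 ≡ 106;  56^7 ≡ 15;  56^8 ≡ 49;  56^14 ≡ 112;  56^16 ≡ 28;  56^28 ≡ 1.
Smallest exponent giving 1 is 28.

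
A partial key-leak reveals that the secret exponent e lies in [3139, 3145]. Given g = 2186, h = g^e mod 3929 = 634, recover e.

Compute 2186^3139 mod 3929 = 2724, then multiply by 2186 repeatedly:
  2186^3139=2724  2186^3140=2229  2186^3141=634
Found 634 at exponent 3141.

3141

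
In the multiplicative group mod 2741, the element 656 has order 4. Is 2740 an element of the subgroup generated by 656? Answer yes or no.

⟨656⟩ has order 4; its elements mod 2741 are {1, 656, 2085, 2740}.
2740 is in this set.

yes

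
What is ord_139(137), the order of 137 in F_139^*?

The order of 137 must divide p − 1 = 138 = 2 · 3 · 23.
Divisors: 1, 2, 3, 6, 23, 46, 69, 138.
Check each in increasing order: 137^1 ≡ 137;  137^2 ≡ 4;  137^3 ≡ 131;  137^6 ≡ 64;  137^23 ≡ 42;  137^46 ≡ 96;  137^69 ≡ 1.
Smallest exponent giving 1 is 69.

69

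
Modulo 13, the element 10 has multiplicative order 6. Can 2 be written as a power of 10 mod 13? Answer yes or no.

⟨10⟩ has order 6; its elements mod 13 are {1, 3, 4, 9, 10, 12}.
2 is not in this set.

no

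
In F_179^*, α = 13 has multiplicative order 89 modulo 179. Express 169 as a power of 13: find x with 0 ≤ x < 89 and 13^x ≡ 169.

Baby-step giant-step with m = ceil(sqrt(89)) = 10.
Baby table (13^j mod 179 for j=0..9):
  0:1  1:13  2:169  3:49  4:100  5:47  6:74  7:67
  8:155  9:46
Giant step factor: 13^(-10) ≡ 135 (mod 179).
Scan 169·135^i mod 179 for i = 0, 1, …:
  i=0: 169
Match at i=0, j=2: x = 0·10 + 2 = 2.

2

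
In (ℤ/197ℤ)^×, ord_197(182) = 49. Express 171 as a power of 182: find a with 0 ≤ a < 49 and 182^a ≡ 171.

3

Successive powers of 182 modulo 197:
  182^0=1  182^1=182  182^2=28  182^3=171
So 182^3 ≡ 171 (mod 197), giving a = 3.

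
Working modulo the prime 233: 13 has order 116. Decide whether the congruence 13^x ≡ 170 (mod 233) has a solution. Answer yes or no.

170 ∈ ⟨13⟩ iff 170^116 ≡ 1 (mod 233), since |⟨13⟩| = 116.
170^116 mod 233 = 1.
Since 1 = 1, 170 lies in the subgroup.

yes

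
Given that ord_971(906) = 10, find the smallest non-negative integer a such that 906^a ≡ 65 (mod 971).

6

Successive powers of 906 modulo 971:
  906^0=1  906^1=906  906^2=341  906^3=168  906^4=732  906^5=970
  906^6=65
So 906^6 ≡ 65 (mod 971), giving a = 6.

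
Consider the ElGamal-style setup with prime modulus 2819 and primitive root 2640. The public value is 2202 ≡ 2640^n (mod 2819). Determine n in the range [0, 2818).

561

Baby-step giant-step with m = ceil(sqrt(2818)) = 54.
Baby table (2640^j mod 2819 for j=0..53):
  0:1  1:2640  2:1032  3:1326  4:2261  5:1217  6:2039  7:1489
  8:1274  9:293  10:1114  11:743  12:2315  13:8  14:1387  15:2618
  16:2151  17:1174  18:1279  19:2217  20:636  21:1735  22:2344  23:455
  24:306  25:1606  26:64  27:2639  28:1211  29:294  30:935  31:1775
  32:822  33:2269  34:2604  35:1838  36:821  37:2448  38:1572  39:512
  40:1379  41:1231  42:2352  43:1842  44:105  45:938  46:1238  47:1099
  48:609  49:930  50:2670  51:1300  52:1277  53:2575
Giant step factor: 2640^(-54) ≡ 2438 (mod 2819).
Scan 2202·2438^i mod 2819 for i = 0, 1, …:
  i=0: 2202   i=1: 1100   i=2: 931   i=3: 483
  i=4: 2031   i=5: 1414   i=6: 2514   i=7: 626
  i=8: 1109   i=9: 321   i=10: 1735
Match at i=10, j=21: n = 10·54 + 21 = 561.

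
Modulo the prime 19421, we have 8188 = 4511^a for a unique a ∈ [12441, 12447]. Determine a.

12447

Compute 4511^12441 mod 19421 = 11405, then multiply by 4511 repeatedly:
  4511^12441=11405  4511^12442=1726  4511^12443=17586  4511^12444=15082  4511^12445=3139
  4511^12446=2120  4511^12447=8188
Found 8188 at exponent 12447.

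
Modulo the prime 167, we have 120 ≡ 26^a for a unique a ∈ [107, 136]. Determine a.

Compute 26^107 mod 167 = 55, then multiply by 26 repeatedly:
  26^107=55  26^108=94  26^109=106  26^110=84  26^111=13
  26^112=4  26^113=104  26^114=32  26^115=164  26^116=89
  26^117=143  26^118=44  26^119=142  26^120=18  26^121=134
  26^122=144  26^123=70  26^124=150  26^125=59  26^126=31
  26^127=138  26^128=81  26^129=102  26^130=147  26^131=148
  26^132=7  26^133=15  26^134=56  26^135=120
Found 120 at exponent 135.

135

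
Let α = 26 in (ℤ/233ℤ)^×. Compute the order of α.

116

The order of 26 must divide p − 1 = 232 = 2^3 · 29.
Divisors: 1, 2, 4, 8, 29, 58, 116, 232.
Check each in increasing order: 26^1 ≡ 26;  26^2 ≡ 210;  26^4 ≡ 63;  26^8 ≡ 8;  26^29 ≡ 89;  26^58 ≡ 232;  26^116 ≡ 1.
Smallest exponent giving 1 is 116.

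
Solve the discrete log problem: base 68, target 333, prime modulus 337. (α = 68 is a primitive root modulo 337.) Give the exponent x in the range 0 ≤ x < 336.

328

Baby-step giant-step with m = ceil(sqrt(336)) = 19.
Baby table (68^j mod 337 for j=0..18):
  0:1  1:68  2:243  3:11  4:74  5:314  6:121  7:140
  8:84  9:320  10:192  11:250  12:150  13:90  14:54  15:302
  16:316  17:257  18:289
Giant step factor: 68^(-19) ≡ 124 (mod 337).
Scan 333·124^i mod 337 for i = 0, 1, …:
  i=0: 333   i=1: 178   i=2: 167   i=3: 151
  i=4: 189   i=5: 183   i=6: 113   i=7: 195
  i=8: 253   i=9: 31     …   i=16: 258
  i=17: 314
Match at i=17, j=5: x = 17·19 + 5 = 328.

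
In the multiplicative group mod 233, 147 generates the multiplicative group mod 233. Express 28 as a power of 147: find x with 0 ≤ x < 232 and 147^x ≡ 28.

Baby-step giant-step with m = ceil(sqrt(232)) = 16.
Baby table (147^j mod 233 for j=0..15):
  0:1  1:147  2:173  3:34  4:105  5:57  6:224  7:75
  8:74  9:160  10:220  11:186  12:81  13:24  14:33  15:191
Giant step factor: 147^(-16) ≡ 2 (mod 233).
Scan 28·2^i mod 233 for i = 0, 1, …:
  i=0: 28   i=1: 56   i=2: 112   i=3: 224
Match at i=3, j=6: x = 3·16 + 6 = 54.

54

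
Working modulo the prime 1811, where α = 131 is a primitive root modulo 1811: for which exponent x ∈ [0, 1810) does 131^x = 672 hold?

Baby-step giant-step with m = ceil(sqrt(1810)) = 43.
Baby table (131^j mod 1811 for j=0..42):
  0:1  1:131  2:862  3:640  4:534  5:1136  6:314  7:1292
  8:829  9:1750  10:1064  11:1748  12:802  13:24  14:1333  15:767
  16:872  17:139  18:99  19:292  20:221  21:1786  22:347  23:182
  24:299  25:1138  26:576  27:1205  28:298  29:1007  30:1525  31:565
  32:1575  33:1682  34:1211  35:1084  36:746  37:1743  38:147  39:1147
  40:1755  41:1719  42:625
Giant step factor: 131^(-43) ≡ 1282 (mod 1811).
Scan 672·1282^i mod 1811 for i = 0, 1, …:
  i=0: 672   i=1: 1279   i=2: 723   i=3: 1465
  i=4: 123   i=5: 129   i=6: 577   i=7: 826
  i=8: 1308   i=9: 1681     …   i=25: 823
  i=26: 1084
Match at i=26, j=35: x = 26·43 + 35 = 1153.

1153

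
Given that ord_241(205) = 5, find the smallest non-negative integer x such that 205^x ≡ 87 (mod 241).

4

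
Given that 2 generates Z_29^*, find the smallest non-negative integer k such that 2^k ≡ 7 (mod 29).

12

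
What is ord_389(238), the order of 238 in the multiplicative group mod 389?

The order of 238 must divide p − 1 = 388 = 2^2 · 97.
Divisors: 1, 2, 4, 97, 194, 388.
Check each in increasing order: 238^1 ≡ 238;  238^2 ≡ 239;  238^4 ≡ 327;  238^97 ≡ 115;  238^194 ≡ 388;  238^388 ≡ 1.
Smallest exponent giving 1 is 388.

388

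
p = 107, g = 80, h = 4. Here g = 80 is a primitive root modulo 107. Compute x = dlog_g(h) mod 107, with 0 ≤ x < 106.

52

Baby-step giant-step with m = ceil(sqrt(106)) = 11.
Baby table (80^j mod 107 for j=0..10):
  0:1  1:80  2:87  3:5  4:79  5:7  6:25  7:74
  8:35  9:18  10:49
Giant step factor: 80^(-11) ≡ 96 (mod 107).
Scan 4·96^i mod 107 for i = 0, 1, …:
  i=0: 4   i=1: 63   i=2: 56   i=3: 26
  i=4: 35
Match at i=4, j=8: x = 4·11 + 8 = 52.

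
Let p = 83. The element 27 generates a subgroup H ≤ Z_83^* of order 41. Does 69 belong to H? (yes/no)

69 ∈ ⟨27⟩ iff 69^41 ≡ 1 (mod 83), since |⟨27⟩| = 41.
69^41 mod 83 = 1.
Since 1 = 1, 69 lies in the subgroup.

yes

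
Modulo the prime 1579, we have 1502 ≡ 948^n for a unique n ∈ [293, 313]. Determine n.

Compute 948^293 mod 1579 = 398, then multiply by 948 repeatedly:
  948^293=398  948^294=1502
Found 1502 at exponent 294.

294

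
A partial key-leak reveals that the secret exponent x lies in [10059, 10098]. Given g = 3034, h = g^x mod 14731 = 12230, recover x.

10065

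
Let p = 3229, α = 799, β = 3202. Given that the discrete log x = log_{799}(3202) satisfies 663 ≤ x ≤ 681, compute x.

Compute 799^663 mod 3229 = 1539, then multiply by 799 repeatedly:
  799^663=1539  799^664=2641  799^665=1622  799^666=1149  799^667=1015
  799^668=506  799^669=669  799^670=1746  799^671=126  799^672=575
  799^673=907  799^674=1397  799^675=2198  799^676=2855  799^677=1471
  799^678=3202
Found 3202 at exponent 678.

678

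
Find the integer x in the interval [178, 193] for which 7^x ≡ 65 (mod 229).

Compute 7^178 mod 229 = 99, then multiply by 7 repeatedly:
  7^178=99  7^179=6  7^180=42  7^181=65
Found 65 at exponent 181.

181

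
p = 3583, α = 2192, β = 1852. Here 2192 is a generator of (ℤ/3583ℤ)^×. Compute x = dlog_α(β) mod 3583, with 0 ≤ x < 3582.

958

Baby-step giant-step with m = ceil(sqrt(3582)) = 60.
Baby table (2192^j mod 3583 for j=0..59):
  0:1  1:2192  2:61  3:1141  4:138  5:1524  6:1252  7:3389
  8:1129  9:2498  10:792  11:1892  12:1733  13:756  14:1806  15:3120
  16:2676  17:421  18:2001  19:600  20:239  21:770  22:247  23:391
  24:735  25:2353  26:1839  27:213  28:1106  29:2244  30:2972  31:730
  32:2142  33:1534  34:1674  35:416  36:1790  37:295  38:1700  39:80
  40:3376  41:1297  42:1705  43:291  44:98  45:3419  46:2395  47:745
  48:2775  49:2449  50:874  51:2486  52:3152  53:1160  54:2373  55:2683
  56:1433  57:2428  58:1421  59:1205
Giant step factor: 2192^(-60) ≡ 3557 (mod 3583).
Scan 1852·3557^i mod 3583 for i = 0, 1, …:
  i=0: 1852   i=1: 2010   i=2: 1485   i=3: 803
  i=4: 620   i=5: 1795   i=6: 3492   i=7: 2366
  i=8: 2978   i=9: 1398     …   i=14: 910
  i=15: 1421
Match at i=15, j=58: x = 15·60 + 58 = 958.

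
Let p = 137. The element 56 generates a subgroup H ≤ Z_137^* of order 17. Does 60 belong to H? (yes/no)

yes

60 ∈ ⟨56⟩ iff 60^17 ≡ 1 (mod 137), since |⟨56⟩| = 17.
60^17 mod 137 = 1.
Since 1 = 1, 60 lies in the subgroup.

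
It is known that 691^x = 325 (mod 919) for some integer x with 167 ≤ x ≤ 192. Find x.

172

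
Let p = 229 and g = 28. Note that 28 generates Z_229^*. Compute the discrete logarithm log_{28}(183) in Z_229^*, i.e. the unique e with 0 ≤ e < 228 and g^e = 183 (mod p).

20

Baby-step giant-step with m = ceil(sqrt(228)) = 16.
Baby table (28^j mod 229 for j=0..15):
  0:1  1:28  2:97  3:197  4:20  5:102  6:108  7:47
  8:171  9:208  10:99  11:24  12:214  13:38  14:148  15:22
Giant step factor: 28^(-16) ≡ 129 (mod 229).
Scan 183·129^i mod 229 for i = 0, 1, …:
  i=0: 183   i=1: 20
Match at i=1, j=4: e = 1·16 + 4 = 20.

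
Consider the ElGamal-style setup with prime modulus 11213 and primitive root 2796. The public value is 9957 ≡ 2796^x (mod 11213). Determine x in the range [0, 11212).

Baby-step giant-step with m = ceil(sqrt(11212)) = 106.
Baby table (2796^j mod 11213 for j=0..105):
  0:1  1:2796  2:2155  3:3999  4:1843  5:6261  6:2263  7:3216
  8:10323  9:846  10:10686  11:6624  12:8041  13:571  14:4270  15:8288
  16:7190  17:9544  18:9297  19:2678  20:8617  21:7608  22:907  23:1834
  24:3523  25:5294  26:864  27:4949  28:562  29:1532  30:106  31:4838
  32:4170  33:9013  34:4737  35:2099  36:4405  37:4506  38:6577  39:11185
  40:203  41:6938  42:158  43:4461  44:4100  45:3914  46:10869  47:2494
  48:9951  49:3543  50:5149  51:10325  52:6438  53:3783  54:3409  55:514
  56:1880  57:8796  58:3507  59:5410  60:23  61:8243  62:4713  63:2273
  64:8750  65:9447  66:7197  67:6690  68:1956  69:8245  70:10305  71:6583
  72:5535  73:1920  74:8506  75:3  76:8388  77:6465  78:784  79:5529
  80:7570  81:6789  82:9648  83:8543  84:2538  85:9632  86:8659  87:1697
  88:1713  89:1597  90:2438  91:10357  92:6206  93:5465  94:8034  95:3425
  96:398  97:2721  98:5502  99:10569  100:4669  101:2592  102:3634  103:1686
  104:4596  105:318
Giant step factor: 2796^(-106) ≡ 6685 (mod 11213).
Scan 9957·6685^i mod 11213 for i = 0, 1, …:
  i=0: 9957   i=1: 2177   i=2: 9984   i=3: 3264
  i=4: 10555   i=5: 7979   i=6: 10587   i=7: 8852
  i=8: 4619   i=9: 8626     …   i=23: 5707
  i=24: 4669
Match at i=24, j=100: x = 24·106 + 100 = 2644.

2644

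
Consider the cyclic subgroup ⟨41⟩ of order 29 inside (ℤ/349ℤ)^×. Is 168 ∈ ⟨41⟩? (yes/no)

yes

168 ∈ ⟨41⟩ iff 168^29 ≡ 1 (mod 349), since |⟨41⟩| = 29.
168^29 mod 349 = 1.
Since 1 = 1, 168 lies in the subgroup.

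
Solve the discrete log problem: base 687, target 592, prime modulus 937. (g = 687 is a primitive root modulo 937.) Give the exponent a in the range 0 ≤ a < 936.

Baby-step giant-step with m = ceil(sqrt(936)) = 31.
Baby table (687^j mod 937 for j=0..30):
  0:1  1:687  2:658  3:412  4:70  5:303  6:147  7:730
  8:215  9:596  10:920  11:502  12:58  13:492  14:684  15:471
  16:312  17:708  18:93  19:175  20:289  21:836  22:888  23:69
  24:553  25:426  26:318  27:145  28:293  29:773  30:709
Giant step factor: 687^(-31) ≡ 561 (mod 937).
Scan 592·561^i mod 937 for i = 0, 1, …:
  i=0: 592   i=1: 414   i=2: 815   i=3: 896
  i=4: 424   i=5: 803   i=6: 723   i=7: 819
  i=8: 329   i=9: 917   i=10: 24   i=11: 346
  i=12: 147
Match at i=12, j=6: a = 12·31 + 6 = 378.

378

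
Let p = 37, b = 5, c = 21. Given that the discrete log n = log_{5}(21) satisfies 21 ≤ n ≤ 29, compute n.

26

Compute 5^21 mod 37 = 23, then multiply by 5 repeatedly:
  5^21=23  5^22=4  5^23=20  5^24=26  5^25=19
  5^26=21
Found 21 at exponent 26.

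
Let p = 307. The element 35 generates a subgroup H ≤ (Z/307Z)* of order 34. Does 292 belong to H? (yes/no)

292 ∈ ⟨35⟩ iff 292^34 ≡ 1 (mod 307), since |⟨35⟩| = 34.
292^34 mod 307 = 287.
Since 287 ≠ 1, 292 does not lie in the subgroup.

no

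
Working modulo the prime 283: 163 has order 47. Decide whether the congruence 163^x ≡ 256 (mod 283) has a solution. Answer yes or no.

256 ∈ ⟨163⟩ iff 256^47 ≡ 1 (mod 283), since |⟨163⟩| = 47.
256^47 mod 283 = 1.
Since 1 = 1, 256 lies in the subgroup.

yes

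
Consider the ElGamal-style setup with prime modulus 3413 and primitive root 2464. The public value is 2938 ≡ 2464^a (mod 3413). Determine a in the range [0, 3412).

1011

Baby-step giant-step with m = ceil(sqrt(3412)) = 59.
Baby table (2464^j mod 3413 for j=0..58):
  0:1  1:2464  2:2982  3:2872  4:1459  5:1087  6:2576  7:2497
  8:2382  9:2301  10:671  11:1452  12:904  13:2180  14:2871  15:2408
  16:1518  17:3117  18:1038  19:1295  20:3138  21:1587  22:2483  23:2016
  24:1509  25:1419  26:1504  27:2751  28:246  29:2043  30:3190  31:21
  32:549  33:1188  34:2291  35:3335  36:2349  37:2901  38:1242  39:2240
  40:539  41:439  42:3188  43:1919  44:1411  45:2270  46:2786  47:1161
  48:610  49:1320  50:3304  51:1051  52:2610  53:948  54:1380  55:972
  56:2495  57:867  58:3163
Giant step factor: 2464^(-59) ≡ 734 (mod 3413).
Scan 2938·734^i mod 3413 for i = 0, 1, …:
  i=0: 2938   i=1: 2889   i=2: 1053   i=3: 1564
  i=4: 1208   i=5: 2705   i=6: 2517   i=7: 1045
  i=8: 2518   i=9: 1779     …   i=16: 1547
  i=17: 2382
Match at i=17, j=8: a = 17·59 + 8 = 1011.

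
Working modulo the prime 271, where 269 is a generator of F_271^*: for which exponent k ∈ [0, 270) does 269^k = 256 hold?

8

Successive powers of 269 modulo 271:
  269^0=1  269^1=269  269^2=4  269^3=263  269^4=16  269^5=239
  269^6=64  269^7=143  269^8=256
So 269^8 ≡ 256 (mod 271), giving k = 8.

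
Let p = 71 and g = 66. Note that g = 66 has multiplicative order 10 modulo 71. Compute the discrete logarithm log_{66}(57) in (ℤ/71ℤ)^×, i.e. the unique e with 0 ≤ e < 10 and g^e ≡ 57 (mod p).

4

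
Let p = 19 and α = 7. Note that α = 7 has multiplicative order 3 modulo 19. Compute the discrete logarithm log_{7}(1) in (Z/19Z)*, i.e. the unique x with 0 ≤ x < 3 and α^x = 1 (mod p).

0

Successive powers of 7 modulo 19:
  7^0=1
So 7^0 ≡ 1 (mod 19), giving x = 0.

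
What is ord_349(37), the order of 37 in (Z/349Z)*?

The order of 37 must divide p − 1 = 348 = 2^2 · 3 · 29.
Divisors: 1, 2, 3, 4, 6, 12, 29, 58, 87, 116, 174, 348.
Check each in increasing order: 37^1 ≡ 37;  37^2 ≡ 322;  37^3 ≡ 48;  37^4 ≡ 31;  37^6 ≡ 210;  37^12 ≡ 126;  37^29 ≡ 348;  37^58 ≡ 1.
Smallest exponent giving 1 is 58.

58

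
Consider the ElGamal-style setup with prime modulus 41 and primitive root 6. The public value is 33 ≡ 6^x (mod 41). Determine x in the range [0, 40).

18

Successive powers of 6 modulo 41:
  6^0=1  6^1=6  6^2=36  6^3=11  6^4=25  6^5=27
  6^6=39  6^7=29  6^8=10  6^9=19  6^10=32  6^11=28
  6^12=4  6^13=24  6^14=21  6^15=3  6^16=18  6^17=26
  6^18=33
So 6^18 ≡ 33 (mod 41), giving x = 18.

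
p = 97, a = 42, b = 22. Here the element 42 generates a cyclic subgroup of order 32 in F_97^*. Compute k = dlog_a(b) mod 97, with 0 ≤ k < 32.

8

Successive powers of 42 modulo 97:
  42^0=1  42^1=42  42^2=18  42^3=77  42^4=33  42^5=28
  42^6=12  42^7=19  42^8=22
So 42^8 ≡ 22 (mod 97), giving k = 8.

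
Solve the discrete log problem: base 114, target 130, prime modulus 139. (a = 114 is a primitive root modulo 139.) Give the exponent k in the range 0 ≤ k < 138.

43

Baby-step giant-step with m = ceil(sqrt(138)) = 12.
Baby table (114^j mod 139 for j=0..11):
  0:1  1:114  2:69  3:82  4:35  5:98  6:52  7:90
  8:113  9:94  10:13  11:92
Giant step factor: 114^(-12) ≡ 64 (mod 139).
Scan 130·64^i mod 139 for i = 0, 1, …:
  i=0: 130   i=1: 119   i=2: 110   i=3: 90
Match at i=3, j=7: k = 3·12 + 7 = 43.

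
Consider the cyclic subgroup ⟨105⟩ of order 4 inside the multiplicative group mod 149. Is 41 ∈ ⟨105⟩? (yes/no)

⟨105⟩ has order 4; its elements mod 149 are {1, 44, 105, 148}.
41 is not in this set.

no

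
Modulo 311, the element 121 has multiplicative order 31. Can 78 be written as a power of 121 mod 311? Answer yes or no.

no

78 ∈ ⟨121⟩ iff 78^31 ≡ 1 (mod 311), since |⟨121⟩| = 31.
78^31 mod 311 = 6.
Since 6 ≠ 1, 78 does not lie in the subgroup.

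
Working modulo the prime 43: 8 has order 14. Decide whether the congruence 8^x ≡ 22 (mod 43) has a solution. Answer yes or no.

yes

⟨8⟩ has order 14; its elements mod 43 are {1, 2, 4, 8, 11, 16, 21, 22, 27, 32, 35, 39, 41, 42}.
22 is in this set.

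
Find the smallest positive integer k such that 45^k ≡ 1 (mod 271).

The order of 45 must divide p − 1 = 270 = 2 · 3^3 · 5.
Divisors: 1, 2, 3, 5, 6, 9, 10, 15, 18, 27, 30, 45, 54, 90, 135, 270.
Check each in increasing order: 45^1 ≡ 45;  45^2 ≡ 128;  45^3 ≡ 69;  45^5 ≡ 160;  45^6 ≡ 154;  45^9 ≡ 57;  45^10 ≡ 126;  45^15 ≡ 106;  45^18 ≡ 268;  45^27 ≡ 100;  45^30 ≡ 125;  45^45 ≡ 242;  45^54 ≡ 244;  45^90 ≡ 28;  45^135 ≡ 1.
Smallest exponent giving 1 is 135.

135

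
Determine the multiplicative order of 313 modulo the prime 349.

The order of 313 must divide p − 1 = 348 = 2^2 · 3 · 29.
Divisors: 1, 2, 3, 4, 6, 12, 29, 58, 87, 116, 174, 348.
Check each in increasing order: 313^1 ≡ 313;  313^2 ≡ 249;  313^3 ≡ 110;  313^4 ≡ 228;  313^6 ≡ 234;  313^12 ≡ 312;  313^29 ≡ 1.
Smallest exponent giving 1 is 29.

29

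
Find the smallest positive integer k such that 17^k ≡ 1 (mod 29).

4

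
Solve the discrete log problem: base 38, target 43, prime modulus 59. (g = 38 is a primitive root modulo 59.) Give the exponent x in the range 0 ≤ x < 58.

Baby-step giant-step with m = ceil(sqrt(58)) = 8.
Baby table (38^j mod 59 for j=0..7):
  0:1  1:38  2:28  3:2  4:17  5:56  6:4  7:34
Giant step factor: 38^(-8) ≡ 49 (mod 59).
Scan 43·49^i mod 59 for i = 0, 1, …:
  i=0: 43   i=1: 42   i=2: 52   i=3: 11
  i=4: 8   i=5: 38
Match at i=5, j=1: x = 5·8 + 1 = 41.

41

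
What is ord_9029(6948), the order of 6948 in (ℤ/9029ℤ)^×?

4514

The order of 6948 must divide p − 1 = 9028 = 2^2 · 37 · 61.
Divisors: 1, 2, 4, 37, 61, 74, 122, 148, 244, 2257, 4514, 9028.
Check each in increasing order: 6948^1 ≡ 6948;  6948^2 ≡ 5670;  6948^4 ≡ 5660;  6948^37 ≡ 4621;  6948^61 ≡ 2199;  6948^74 ≡ 56;  6948^122 ≡ 5086;  6948^148 ≡ 3136;  6948^244 ≡ 8340;  6948^2257 ≡ 9028;  6948^4514 ≡ 1.
Smallest exponent giving 1 is 4514.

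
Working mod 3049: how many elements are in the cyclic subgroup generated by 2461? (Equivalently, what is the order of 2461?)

The order of 2461 must divide p − 1 = 3048 = 2^3 · 3 · 127.
Divisors: 1, 2, 3, 4, 6, 8, 12, 24, 127, 254, 381, 508, 762, 1016, 1524, 3048.
Check each in increasing order: 2461^1 ≡ 2461;  2461^2 ≡ 1207;  2461^3 ≡ 701;  2461^4 ≡ 2476;  2461^6 ≡ 512;  2461^8 ≡ 2086;  2461^12 ≡ 2979;  2461^24 ≡ 1851;  2461^127 ≡ 108;  2461^254 ≡ 2517;  2461^381 ≡ 475;  2461^508 ≡ 2516;  2461^762 ≡ 3048;  2461^1016 ≡ 532;  2461^1524 ≡ 1.
Smallest exponent giving 1 is 1524.

1524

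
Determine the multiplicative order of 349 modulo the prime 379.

The order of 349 must divide p − 1 = 378 = 2 · 3^3 · 7.
Divisors: 1, 2, 3, 6, 7, 9, 14, 18, 21, 27, 42, 54, 63, 126, 189, 378.
Check each in increasing order: 349^1 ≡ 349;  349^2 ≡ 142;  349^3 ≡ 288;  349^6 ≡ 322;  349^7 ≡ 194;  349^9 ≡ 260;  349^14 ≡ 115;  349^18 ≡ 138;  349^21 ≡ 328;  349^27 ≡ 254;  349^42 ≡ 327;  349^54 ≡ 86;  349^63 ≡ 378;  349^126 ≡ 1.
Smallest exponent giving 1 is 126.

126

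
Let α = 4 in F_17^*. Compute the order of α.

The order of 4 must divide p − 1 = 16 = 2^4.
Divisors: 1, 2, 4, 8, 16.
Check each in increasing order: 4^1 ≡ 4;  4^2 ≡ 16;  4^4 ≡ 1.
Smallest exponent giving 1 is 4.

4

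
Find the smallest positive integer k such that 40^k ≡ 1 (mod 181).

60

The order of 40 must divide p − 1 = 180 = 2^2 · 3^2 · 5.
Divisors: 1, 2, 3, 4, 5, 6, 9, 10, 12, 15, 18, 20, 30, 36, 45, 60, 90, 180.
Check each in increasing order: 40^1 ≡ 40;  40^2 ≡ 152;  40^3 ≡ 107;  40^4 ≡ 117;  40^5 ≡ 155;  40^6 ≡ 46;  40^9 ≡ 35;  40^10 ≡ 133;  40^12 ≡ 125;  40^15 ≡ 162;  40^18 ≡ 139;  40^20 ≡ 132;  40^30 ≡ 180;  40^36 ≡ 135;  40^45 ≡ 19;  40^60 ≡ 1.
Smallest exponent giving 1 is 60.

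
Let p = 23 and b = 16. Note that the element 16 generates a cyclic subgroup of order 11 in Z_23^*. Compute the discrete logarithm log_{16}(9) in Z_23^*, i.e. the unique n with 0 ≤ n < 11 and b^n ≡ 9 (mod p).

Successive powers of 16 modulo 23:
  16^0=1  16^1=16  16^2=3  16^3=2  16^4=9
So 16^4 ≡ 9 (mod 23), giving n = 4.

4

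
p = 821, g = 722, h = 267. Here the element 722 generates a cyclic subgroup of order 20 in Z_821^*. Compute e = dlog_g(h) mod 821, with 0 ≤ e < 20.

17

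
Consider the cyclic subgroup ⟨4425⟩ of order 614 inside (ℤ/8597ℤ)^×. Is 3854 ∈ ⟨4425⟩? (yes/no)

no

3854 ∈ ⟨4425⟩ iff 3854^614 ≡ 1 (mod 8597), since |⟨4425⟩| = 614.
3854^614 mod 8597 = 8229.
Since 8229 ≠ 1, 3854 does not lie in the subgroup.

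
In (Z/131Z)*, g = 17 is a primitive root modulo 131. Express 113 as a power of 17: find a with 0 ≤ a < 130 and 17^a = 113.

20

Successive powers of 17 modulo 131:
  17^0=1  17^1=17  17^2=27  17^3=66  17^4=74  17^5=79
  17^6=33  17^7=37  17^8=105  17^9=82  17^10=84  17^11=118
  17^12=41  17^13=42  17^14=59  17^15=86  17^16=21  17^17=95
  17^18=43  17^19=76  17^20=113
So 17^20 ≡ 113 (mod 131), giving a = 20.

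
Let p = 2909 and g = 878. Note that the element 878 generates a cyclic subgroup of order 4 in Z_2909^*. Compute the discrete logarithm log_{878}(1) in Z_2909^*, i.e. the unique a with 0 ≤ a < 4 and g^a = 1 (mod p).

0

Successive powers of 878 modulo 2909:
  878^0=1
So 878^0 ≡ 1 (mod 2909), giving a = 0.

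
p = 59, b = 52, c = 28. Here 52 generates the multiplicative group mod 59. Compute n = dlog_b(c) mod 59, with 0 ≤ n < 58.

14

Baby-step giant-step with m = ceil(sqrt(58)) = 8.
Baby table (52^j mod 59 for j=0..7):
  0:1  1:52  2:49  3:11  4:41  5:8  6:3  7:38
Giant step factor: 52^(-8) ≡ 57 (mod 59).
Scan 28·57^i mod 59 for i = 0, 1, …:
  i=0: 28   i=1: 3
Match at i=1, j=6: n = 1·8 + 6 = 14.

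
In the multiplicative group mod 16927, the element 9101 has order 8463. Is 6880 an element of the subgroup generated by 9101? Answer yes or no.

no

6880 ∈ ⟨9101⟩ iff 6880^8463 ≡ 1 (mod 16927), since |⟨9101⟩| = 8463.
6880^8463 mod 16927 = 16926.
Since 16926 ≠ 1, 6880 does not lie in the subgroup.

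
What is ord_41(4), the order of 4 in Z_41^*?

10

The order of 4 must divide p − 1 = 40 = 2^3 · 5.
Divisors: 1, 2, 4, 5, 8, 10, 20, 40.
Check each in increasing order: 4^1 ≡ 4;  4^2 ≡ 16;  4^4 ≡ 10;  4^5 ≡ 40;  4^8 ≡ 18;  4^10 ≡ 1.
Smallest exponent giving 1 is 10.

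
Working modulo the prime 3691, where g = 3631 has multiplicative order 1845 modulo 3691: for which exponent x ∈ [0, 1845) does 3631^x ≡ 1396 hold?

530

Baby-step giant-step with m = ceil(sqrt(1845)) = 43.
Baby table (3631^j mod 3691 for j=0..42):
  0:1  1:3631  2:3600  3:1769  4:899  5:1425  6:3084  7:3201
  8:3563  9:298  10:575  11:2410  12:3040  13:2150  14:185  15:3664
  16:1620  17:2457  18:220  19:1564  20:2126  21:1625  22:2157  23:3456
  24:3027  25:2930  26:1368  27:2813  28:1006  29:2387  30:729  31:552
  32:99  33:1442  34:2064  35:1654  36:417  37:817  38:2654  39:3164
  40:2092  41:3665  42:1560
Giant step factor: 3631^(-43) ≡ 3652 (mod 3691).
Scan 1396·3652^i mod 3691 for i = 0, 1, …:
  i=0: 1396   i=1: 921   i=2: 991   i=3: 1952
  i=4: 1383   i=5: 1428   i=6: 3364   i=7: 1680
  i=8: 918   i=9: 1108   i=10: 1080   i=11: 2172
  i=12: 185
Match at i=12, j=14: x = 12·43 + 14 = 530.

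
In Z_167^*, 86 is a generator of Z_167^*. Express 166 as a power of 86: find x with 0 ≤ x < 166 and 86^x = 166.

83

Baby-step giant-step with m = ceil(sqrt(166)) = 13.
Baby table (86^j mod 167 for j=0..12):
  0:1  1:86  2:48  3:120  4:133  5:82  6:38  7:95
  8:154  9:51  10:44  11:110  12:108
Giant step factor: 86^(-13) ≡ 60 (mod 167).
Scan 166·60^i mod 167 for i = 0, 1, …:
  i=0: 166   i=1: 107   i=2: 74   i=3: 98
  i=4: 35   i=5: 96   i=6: 82
Match at i=6, j=5: x = 6·13 + 5 = 83.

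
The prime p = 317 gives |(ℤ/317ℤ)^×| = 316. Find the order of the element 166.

The order of 166 must divide p − 1 = 316 = 2^2 · 79.
Divisors: 1, 2, 4, 79, 158, 316.
Check each in increasing order: 166^1 ≡ 166;  166^2 ≡ 294;  166^4 ≡ 212;  166^79 ≡ 114;  166^158 ≡ 316;  166^316 ≡ 1.
Smallest exponent giving 1 is 316.

316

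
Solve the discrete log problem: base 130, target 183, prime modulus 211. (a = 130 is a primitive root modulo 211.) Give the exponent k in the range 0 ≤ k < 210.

198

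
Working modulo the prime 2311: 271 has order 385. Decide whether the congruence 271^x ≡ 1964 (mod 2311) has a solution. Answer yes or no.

1964 ∈ ⟨271⟩ iff 1964^385 ≡ 1 (mod 2311), since |⟨271⟩| = 385.
1964^385 mod 2311 = 1.
Since 1 = 1, 1964 lies in the subgroup.

yes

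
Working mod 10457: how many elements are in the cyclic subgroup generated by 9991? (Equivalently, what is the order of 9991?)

2614

The order of 9991 must divide p − 1 = 10456 = 2^3 · 1307.
Divisors: 1, 2, 4, 8, 1307, 2614, 5228, 10456.
Check each in increasing order: 9991^1 ≡ 9991;  9991^2 ≡ 8016;  9991^4 ≡ 8448;  9991^8 ≡ 10136;  9991^1307 ≡ 10456;  9991^2614 ≡ 1.
Smallest exponent giving 1 is 2614.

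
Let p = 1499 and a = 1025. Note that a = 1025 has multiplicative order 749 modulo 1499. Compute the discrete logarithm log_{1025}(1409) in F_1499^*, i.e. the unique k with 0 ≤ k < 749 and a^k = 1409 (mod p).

699

Baby-step giant-step with m = ceil(sqrt(749)) = 28.
Baby table (1025^j mod 1499 for j=0..27):
  0:1  1:1025  2:1325  3:31  4:296  5:602  6:961  7:182
  8:674  9:1310  10:1145  11:1407  12:137  13:1018  14:146  15:1249
  16:79  17:29  18:1244  19:950  20:899  21:1089  22:969  23:887
  24:781  25:59  26:515  27:227
Giant step factor: 1025^(-28) ≡ 1231 (mod 1499).
Scan 1409·1231^i mod 1499 for i = 0, 1, …:
  i=0: 1409   i=1: 136   i=2: 1027   i=3: 580
  i=4: 456   i=5: 710   i=6: 93   i=7: 559
  i=8: 88   i=9: 400     …   i=23: 1459
  i=24: 227
Match at i=24, j=27: k = 24·28 + 27 = 699.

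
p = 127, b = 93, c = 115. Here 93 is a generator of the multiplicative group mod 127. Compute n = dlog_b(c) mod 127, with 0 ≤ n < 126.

Baby-step giant-step with m = ceil(sqrt(126)) = 12.
Baby table (93^j mod 127 for j=0..11):
  0:1  1:93  2:13  3:66  4:42  5:96  6:38  7:105
  8:113  9:95  10:72  11:92
Giant step factor: 93^(-12) ≡ 100 (mod 127).
Scan 115·100^i mod 127 for i = 0, 1, …:
  i=0: 115   i=1: 70   i=2: 15   i=3: 103
  i=4: 13
Match at i=4, j=2: n = 4·12 + 2 = 50.

50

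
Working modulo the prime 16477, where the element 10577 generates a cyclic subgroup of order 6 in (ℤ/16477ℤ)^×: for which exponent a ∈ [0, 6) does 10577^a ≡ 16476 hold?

Successive powers of 10577 modulo 16477:
  10577^0=1  10577^1=10577  10577^2=10576  10577^3=16476
So 10577^3 ≡ 16476 (mod 16477), giving a = 3.

3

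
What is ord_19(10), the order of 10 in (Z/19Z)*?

18

The order of 10 must divide p − 1 = 18 = 2 · 3^2.
Divisors: 1, 2, 3, 6, 9, 18.
Check each in increasing order: 10^1 ≡ 10;  10^2 ≡ 5;  10^3 ≡ 12;  10^6 ≡ 11;  10^9 ≡ 18;  10^18 ≡ 1.
Smallest exponent giving 1 is 18.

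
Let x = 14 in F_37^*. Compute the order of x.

12

The order of 14 must divide p − 1 = 36 = 2^2 · 3^2.
Divisors: 1, 2, 3, 4, 6, 9, 12, 18, 36.
Check each in increasing order: 14^1 ≡ 14;  14^2 ≡ 11;  14^3 ≡ 6;  14^4 ≡ 10;  14^6 ≡ 36;  14^9 ≡ 31;  14^12 ≡ 1.
Smallest exponent giving 1 is 12.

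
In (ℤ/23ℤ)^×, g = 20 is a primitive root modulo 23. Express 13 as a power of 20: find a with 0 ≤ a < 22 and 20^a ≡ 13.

16

Successive powers of 20 modulo 23:
  20^0=1  20^1=20  20^2=9  20^3=19  20^4=12  20^5=10
  20^6=16  20^7=21  20^8=6  20^9=5  20^10=8  20^11=22
  20^12=3  20^13=14  20^14=4  20^15=11  20^16=13
So 20^16 ≡ 13 (mod 23), giving a = 16.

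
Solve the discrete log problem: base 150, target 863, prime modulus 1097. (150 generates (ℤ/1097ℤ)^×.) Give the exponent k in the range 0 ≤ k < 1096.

Baby-step giant-step with m = ceil(sqrt(1096)) = 34.
Baby table (150^j mod 1097 for j=0..33):
  0:1  1:150  2:560  3:628  4:955  5:640  6:561  7:778
  8:418  9:171  10:419  11:321  12:979  13:949  14:837  15:492
  16:301  17:173  18:719  19:344  20:41  21:665  22:1020  23:517
  24:760  25:1009  26:1061  27:85  28:683  29:429  30:724  31:1094
  32:647  33:514
Giant step factor: 150^(-34) ≡ 1051 (mod 1097).
Scan 863·1051^i mod 1097 for i = 0, 1, …:
  i=0: 863   i=1: 891   i=2: 700   i=3: 710
  i=4: 250   i=5: 567   i=6: 246   i=7: 751
  i=8: 558   i=9: 660     …   i=14: 426
  i=15: 150
Match at i=15, j=1: k = 15·34 + 1 = 511.

511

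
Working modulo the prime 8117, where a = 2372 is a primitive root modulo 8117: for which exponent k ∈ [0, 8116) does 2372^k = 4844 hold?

Baby-step giant-step with m = ceil(sqrt(8116)) = 91.
Baby table (2372^j mod 8117 for j=0..90):
  0:1  1:2372  2:1303  3:6256  4:1356  5:2100  6:5479  7:871
  8:4294  9:6650  10:2469  11:4111  12:2775  13:7530  14:3760  15:6254
  16:4729  17:7611  18:1084  19:6276  20:94  21:3809  22:727  23:3640
  24:5709  25:2592  26:3655  27:704  28:5903  29:91  30:4810  31:4935
  32:1106  33:1641  34:4409  35:3452  36:6208  37:1138  38:4492  39:5520
  40:719  41:898  42:3402  43:1246  44:924  45:138  46:2656  47:1240
  48:2926  49:437  50:5705  51:1221  52:6560  53:31  54:479  55:7925
  56:7245  57:1451  58:164  59:7509  60:2650  61:3242  62:3225  63:3486
  64:5686  65:4855  66:6154  67:2922  68:7183  69:493  70:548  71:1136
  72:7865  73:2914  74:4441  75:6303  76:7319  77:6522  78:7299  79:7784
  80:5590  81:4419  82:2821  83:3004  84:6879  85:1818  86:2169  87:6807
  88:1491  89:5757  90:2810
Giant step factor: 2372^(-91) ≡ 3554 (mod 8117).
Scan 4844·3554^i mod 8117 for i = 0, 1, …:
  i=0: 4844   i=1: 7536   i=2: 4961   i=3: 1270
  i=4: 528   i=5: 1485   i=6: 1640   i=7: 554
  i=8: 4602   i=9: 7870     …   i=80: 5911
  i=81: 898
Match at i=81, j=41: k = 81·91 + 41 = 7412.

7412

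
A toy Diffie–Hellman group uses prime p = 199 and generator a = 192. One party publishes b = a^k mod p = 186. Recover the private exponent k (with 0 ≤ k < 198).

103

Baby-step giant-step with m = ceil(sqrt(198)) = 15.
Baby table (192^j mod 199 for j=0..14):
  0:1  1:192  2:49  3:55  4:13  5:108  6:40  7:118
  8:169  9:11  10:122  11:141  12:8  13:143  14:193
Giant step factor: 192^(-15) ≡ 109 (mod 199).
Scan 186·109^i mod 199 for i = 0, 1, …:
  i=0: 186   i=1: 175   i=2: 170   i=3: 23
  i=4: 119   i=5: 36   i=6: 143
Match at i=6, j=13: k = 6·15 + 13 = 103.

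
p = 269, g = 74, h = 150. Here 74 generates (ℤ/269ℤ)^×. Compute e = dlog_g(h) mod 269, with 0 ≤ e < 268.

202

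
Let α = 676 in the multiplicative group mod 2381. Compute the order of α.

595

The order of 676 must divide p − 1 = 2380 = 2^2 · 5 · 7 · 17.
Divisors: 1, 2, 4, 5, 7, 10, 14, 17, 20, 28, 34, 35, 68, 70, 85, 119, 140, 170, 238, 340, 476, 595, 1190, 2380.
Check each in increasing order: 676^1 ≡ 676;  676^2 ≡ 2205;  676^4 ≡ 23;  676^5 ≡ 1262;  676^7 ≡ 1702;  676^10 ≡ 2136;  676^14 ≡ 1508;  676^17 ≡ 2066;  676^20 ≡ 500;  676^28 ≡ 209;  676^34 ≡ 1604;  676^35 ≡ 949;  676^68 ≡ 1336;  676^70 ≡ 583;  676^85 ≡ 597;  676^119 ≡ 426;  676^140 ≡ 1787;  676^170 ≡ 1640;  676^238 ≡ 520;  676^340 ≡ 1451;  676^476 ≡ 1347;  676^595 ≡ 1.
Smallest exponent giving 1 is 595.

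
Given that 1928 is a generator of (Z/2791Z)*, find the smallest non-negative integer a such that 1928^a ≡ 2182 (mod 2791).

1478

Baby-step giant-step with m = ceil(sqrt(2790)) = 53.
Baby table (1928^j mod 2791 for j=0..52):
  0:1  1:1928  2:2363  3:952  4:1769  5:30  6:2020  7:1115
  8:650  9:41  10:900  11:1989  12:2749  13:2754  14:1230  15:1881
  16:1059  17:1531  18:1681  19:617  20:610  21:1069  22:1274  23:192
  24:1764  25:1554  26:1369  27:1937  28:178  29:2682  30:1964  31:1996
  32:2290  33:2549  34:2312  35:309  36:1269  37:1716  38:1113  39:2376
  40:897  41:1787  42:1242  43:2689  44:1505  45:1791  46:581  47:977
  48:2522  49:494  50:701  51:684  52:1400
Giant step factor: 1928^(-53) ≡ 654 (mod 2791).
Scan 2182·654^i mod 2791 for i = 0, 1, …:
  i=0: 2182   i=1: 827   i=2: 2195   i=3: 956
  i=4: 40   i=5: 1041   i=6: 2601   i=7: 1335
  i=8: 2298   i=9: 1334     …   i=26: 185
  i=27: 977
Match at i=27, j=47: a = 27·53 + 47 = 1478.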